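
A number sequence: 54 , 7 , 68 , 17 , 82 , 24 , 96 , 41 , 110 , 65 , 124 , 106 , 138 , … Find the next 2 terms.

171, 152

The terms cycle through 2 interleaved subsequences.
Subsequence A: 54, 68, 82, 96, 110, 124, 138. Adding 14 each time.
Subsequence B: 7, 17, 24, 41, 65, 106. Fibonacci-style (each term is the sum of the two before it).
Position 14 falls in subsequence B as its term 7, giving 171.
Term 15 comes from subsequence A (its 8th entry): 152.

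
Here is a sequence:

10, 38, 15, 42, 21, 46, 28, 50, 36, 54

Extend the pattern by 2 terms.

Split by position mod 2 into 2 tracks.
Track A = 10, 15, 21, 28, 36: the triangular numbers T_4, T_5, ….
Track B = 38, 42, 46, 50, 54: arithmetic, step +4.
Position 11 → track A, term 6 = 45.
Position 12 falls in track B as its term 6, giving 58.

45, 58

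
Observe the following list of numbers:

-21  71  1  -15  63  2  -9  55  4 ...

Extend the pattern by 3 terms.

-3, 47, 8

Split by position mod 3: positions 1, 4, 7, … form one track, and each other residue class forms its own.
Track A: -21, -15, -9 — linear: a_n = -27 + 6·n.
Track B: 71, 63, 55 — arithmetic, step −8.
Track C: 1, 2, 4 — powers 2^0, 2^1, 2^2, ….
The 10th slot belongs to track A; its 4th term is -3.
The 11th slot belongs to track B; its 4th term is 47.
Position 12 → track C, term 4 = 8.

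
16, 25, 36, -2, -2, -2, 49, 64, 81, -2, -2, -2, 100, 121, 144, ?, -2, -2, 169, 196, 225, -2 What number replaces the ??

Positions follow the repeating pattern AAABBB; grouping by letter gives 2 tracks.
Subsequence A = 16, 25, 36, 49, 64, 81, 100, 121, 144, 169, 196, 225: the squares 4², 5², 6², ….
Subsequence B = -2, -2, -2, -2, -2, -2, ?, -2, -2, -2: always -2.
Subsequence B's pattern makes the blank -2.

-2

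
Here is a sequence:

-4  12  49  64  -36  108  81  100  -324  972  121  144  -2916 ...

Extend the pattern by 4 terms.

Reading positions in blocks of 4 reveals the pattern AABB — 2 tracks woven together.
Stream A: -4, 12, -36, 108, -324, 972, -2916 — multiplying by -3 each time.
Stream B: 49, 64, 81, 100, 121, 144 — perfect squares starting at 7².
The 14th slot belongs to stream A; its 8th term is 8748.
Term 15 comes from stream B (its 7th entry): 169.
The 16th slot belongs to stream B; its 8th term is 196.
Position 17 falls in stream A as its term 9, giving -26244.

8748, 169, 196, -26244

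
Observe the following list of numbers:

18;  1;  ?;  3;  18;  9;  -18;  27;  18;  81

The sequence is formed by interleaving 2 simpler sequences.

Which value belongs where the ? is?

Positions 1, 3, 5, … form one subsequence and positions 2, 4, 6, … form another.
Track A: 18, ?, 18, -18, 18. Alternating ±18.
Track B: 1, 3, 9, 27, 81. Successive powers of 3.
Filling track A at index 2 by its rule yields -18.

-18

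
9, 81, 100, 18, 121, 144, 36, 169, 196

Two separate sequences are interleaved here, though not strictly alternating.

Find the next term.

72

Positions follow the repeating pattern ABB; grouping by letter gives 2 tracks.
Subsequence A is 9, 18, 36, which is geometric, ×2 each step.
Subsequence B is 81, 100, 121, 144, 169, 196, which is the squares 9², 10², 11², ….
The 10th slot belongs to subsequence A; its 4th term is 72.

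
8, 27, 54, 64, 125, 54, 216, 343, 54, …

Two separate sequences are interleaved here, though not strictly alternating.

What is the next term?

Reading positions in blocks of 3 reveals the pattern AAB — 2 tracks woven together.
Subsequence A: 8, 27, 64, 125, 216, 343. Perfect cubes starting at 2³.
Subsequence B: 54, 54, 54. Constant 54.
Position 10 falls in subsequence A as its term 7, giving 512.

512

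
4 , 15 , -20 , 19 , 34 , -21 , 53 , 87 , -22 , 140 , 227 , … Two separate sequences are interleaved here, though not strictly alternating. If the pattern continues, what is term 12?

Positions follow the repeating pattern AAB; grouping by letter gives 2 tracks.
Subsequence A: 4, 15, 19, 34, 53, 87, 140, 227. Each term equals the sum of the previous two.
Subsequence B: -20, -21, -22. Subtracting 1 each time.
The 12th slot belongs to subsequence B; its 4th term is -23.

-23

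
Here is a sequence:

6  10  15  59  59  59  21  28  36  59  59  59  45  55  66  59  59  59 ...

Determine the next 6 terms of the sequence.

78, 91, 105, 59, 59, 59

The slot pattern repeats as AAABBB (period 6), so there are 2 interleaved tracks.
Track A: 6, 10, 15, 21, 28, 36, 45, 55, 66 (triangular numbers starting at T_3).
Track B: 59, 59, 59, 59, 59, 59, 59, 59, 59 (always 59).
Position 19 → track A, term 10 = 78.
Position 20 falls in track A as its term 11, giving 91.
Position 21 falls in track A as its term 12, giving 105.
The 22nd slot belongs to track B; its 10th term is 59.
The 23rd slot belongs to track B; its 11th term is 59.
The 24th slot belongs to track B; its 12th term is 59.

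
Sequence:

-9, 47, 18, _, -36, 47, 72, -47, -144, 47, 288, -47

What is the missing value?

Taking every 2nd term gives 2 separate tracks.
Track A: -9, 18, -36, 72, -144, 288 — multiplying by -2 each time.
Track B: 47, ?, 47, -47, 47, -47 — the oscillation 47·(−1)^(n+1).
So the missing entry in track B is -47.

-47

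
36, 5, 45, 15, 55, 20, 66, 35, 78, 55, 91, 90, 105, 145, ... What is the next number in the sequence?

Odd-indexed and even-indexed terms follow separate rules.
Track A = 36, 45, 55, 66, 78, 91, 105: the triangular numbers T_8, T_9, ….
Track B = 5, 15, 20, 35, 55, 90, 145: Fibonacci-style (each term is the sum of the two before it).
Position 15 falls in track A as its term 8, giving 120.

120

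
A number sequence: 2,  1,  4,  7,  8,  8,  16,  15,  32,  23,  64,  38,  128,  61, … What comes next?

256

Positions 1, 3, 5, … form one subsequence and positions 2, 4, 6, … form another.
Stream A = 2, 4, 8, 16, 32, 64, 128: powers of 2.
Stream B = 1, 7, 8, 15, 23, 38, 61: a Fibonacci-like recurrence a_n = a_{n-1} + a_{n-2}.
The 15th slot belongs to stream A; its 8th term is 256.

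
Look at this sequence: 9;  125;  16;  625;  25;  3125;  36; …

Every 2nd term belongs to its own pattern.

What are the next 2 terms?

15625, 49

Odd-indexed and even-indexed terms follow separate rules.
Subsequence A = 9, 16, 25, 36: consecutive squares n² from n = 3.
Subsequence B = 125, 625, 3125: powers of 5.
Term 8 comes from subsequence B (its 4th entry): 15625.
The 9th slot belongs to subsequence A; its 5th term is 49.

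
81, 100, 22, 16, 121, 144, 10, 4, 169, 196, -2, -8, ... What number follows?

225

Reading positions in blocks of 4 reveals the pattern AABB — 2 tracks woven together.
Track A: 81, 100, 121, 144, 169, 196 (perfect squares starting at 9²).
Track B: 22, 16, 10, 4, -2, -8 (arithmetic, step −6).
Term 13 comes from track A (its 7th entry): 225.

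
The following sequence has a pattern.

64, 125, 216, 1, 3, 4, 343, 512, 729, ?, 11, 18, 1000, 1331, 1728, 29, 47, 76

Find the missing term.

Reading positions in blocks of 6 reveals the pattern AAABBB — 2 tracks woven together.
Track A = 64, 125, 216, 343, 512, 729, 1000, 1331, 1728: the cubes 4³, 5³, 6³, ….
Track B = 1, 3, 4, ?, 11, 18, 29, 47, 76: a Fibonacci-like recurrence a_n = a_{n-1} + a_{n-2}.
So the missing entry in track B is 7.

7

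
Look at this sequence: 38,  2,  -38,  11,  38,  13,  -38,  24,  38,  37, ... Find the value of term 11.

The terms cycle through 2 interleaved subsequences.
Track A: 38, -38, 38, -38, 38. Oscillating between 38 and -38.
Track B: 2, 11, 13, 24, 37. A Fibonacci-like recurrence a_n = a_{n-1} + a_{n-2}.
Position 11 → track A, term 6 = -38.

-38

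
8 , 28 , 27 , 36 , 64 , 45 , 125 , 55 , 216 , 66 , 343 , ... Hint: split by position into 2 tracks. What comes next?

Odd-indexed and even-indexed terms follow separate rules.
Stream A: 8, 27, 64, 125, 216, 343 (consecutive cubes n³ from n = 2).
Stream B: 28, 36, 45, 55, 66 (triangular numbers starting at T_7).
The 12th slot belongs to stream B; its 6th term is 78.

78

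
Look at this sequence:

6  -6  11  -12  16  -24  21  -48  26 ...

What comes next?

-96

Positions 1, 3, 5, … form one subsequence and positions 2, 4, 6, … form another.
Subsequence A is 6, 11, 16, 21, 26, which is arithmetic with common difference +5.
Subsequence B is -6, -12, -24, -48, which is a geometric progression (common ratio 2).
Position 10 → subsequence B, term 5 = -96.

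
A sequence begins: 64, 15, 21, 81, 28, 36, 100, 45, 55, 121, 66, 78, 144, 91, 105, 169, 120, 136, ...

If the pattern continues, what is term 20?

153

Reading positions in blocks of 3 reveals the pattern ABB — 2 tracks woven together.
Subsequence A = 64, 81, 100, 121, 144, 169: consecutive squares n² from n = 8.
Subsequence B = 15, 21, 28, 36, 45, 55, 66, 78, 91, 105, 120, 136: triangular numbers starting at T_5.
Term 20 comes from subsequence B (its 13th entry): 153.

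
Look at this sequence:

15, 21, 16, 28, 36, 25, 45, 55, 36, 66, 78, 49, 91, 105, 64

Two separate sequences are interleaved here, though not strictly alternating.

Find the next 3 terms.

Reading positions in blocks of 3 reveals the pattern AAB — 2 tracks woven together.
Subsequence A: 15, 21, 28, 36, 45, 55, 66, 78, 91, 105 — triangular numbers n(n+1)/2 for n = 5, 6, ….
Subsequence B: 16, 25, 36, 49, 64 — consecutive squares n² from n = 4.
Position 16 → subsequence A, term 11 = 120.
Position 17 → subsequence A, term 12 = 136.
Position 18 → subsequence B, term 6 = 81.

120, 136, 81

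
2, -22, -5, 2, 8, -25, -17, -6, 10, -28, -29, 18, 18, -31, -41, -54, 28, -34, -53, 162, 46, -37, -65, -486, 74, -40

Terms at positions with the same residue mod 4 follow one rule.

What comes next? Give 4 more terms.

-77, 1458, 120, -43

Taking every 4th term gives 4 separate tracks.
Subsequence A: 2, 8, 10, 18, 28, 46, 74. Each term equals the sum of the previous two.
Subsequence B: -22, -25, -28, -31, -34, -37, -40. Linear: a_n = -19 − 3·n.
Subsequence C: -5, -17, -29, -41, -53, -65. Arithmetic, step −12.
Subsequence D: 2, -6, 18, -54, 162, -486. A geometric progression (common ratio -3).
Term 27 comes from subsequence C (its 7th entry): -77.
Term 28 comes from subsequence D (its 7th entry): 1458.
Position 29 falls in subsequence A as its term 8, giving 120.
The 30th slot belongs to subsequence B; its 8th term is -43.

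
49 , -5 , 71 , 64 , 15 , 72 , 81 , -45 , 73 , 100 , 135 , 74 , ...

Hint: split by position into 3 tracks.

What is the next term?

121

Read the sequence 3 terms at a time; column i is its own pattern.
Track A: 49, 64, 81, 100 — the squares 7², 8², 9², ….
Track B: -5, 15, -45, 135 — a geometric progression (common ratio -3).
Track C: 71, 72, 73, 74 — linear: a_n = 70 + n.
Position 13 falls in track A as its term 5, giving 121.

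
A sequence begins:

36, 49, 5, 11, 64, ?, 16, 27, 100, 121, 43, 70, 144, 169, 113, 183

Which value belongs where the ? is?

Positions follow the repeating pattern AABB; grouping by letter gives 2 tracks.
Track A = 36, 49, 64, ?, 100, 121, 144, 169: consecutive squares n² from n = 6.
Track B = 5, 11, 16, 27, 43, 70, 113, 183: a Fibonacci-like recurrence a_n = a_{n-1} + a_{n-2}.
The gap is track A's term 4; the rule gives 81.

81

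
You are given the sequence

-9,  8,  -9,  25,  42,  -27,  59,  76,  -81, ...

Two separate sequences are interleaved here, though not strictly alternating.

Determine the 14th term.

Reading positions in blocks of 3 reveals the pattern AAB — 2 tracks woven together.
Track A: -9, 8, 25, 42, 59, 76 (adding 17 each time).
Track B: -9, -27, -81 (a geometric progression (common ratio 3)).
The 14th slot belongs to track A; its 10th term is 144.

144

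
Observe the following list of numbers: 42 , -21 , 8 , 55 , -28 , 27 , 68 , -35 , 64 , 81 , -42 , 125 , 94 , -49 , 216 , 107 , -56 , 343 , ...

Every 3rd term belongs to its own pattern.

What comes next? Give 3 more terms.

120, -63, 512

Taking every 3rd term gives 3 separate tracks.
Subsequence A: 42, 55, 68, 81, 94, 107. Arithmetic with common difference +13.
Subsequence B: -21, -28, -35, -42, -49, -56. Linear: a_n = -14 − 7·n.
Subsequence C: 8, 27, 64, 125, 216, 343. Consecutive cubes n³ from n = 2.
Position 19 falls in subsequence A as its term 7, giving 120.
Position 20 falls in subsequence B as its term 7, giving -63.
Term 21 comes from subsequence C (its 7th entry): 512.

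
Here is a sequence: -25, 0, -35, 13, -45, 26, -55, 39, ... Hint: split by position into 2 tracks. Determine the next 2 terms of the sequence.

-65, 52

The terms cycle through 2 interleaved subsequences.
Track A = -25, -35, -45, -55: subtracting 10 each time.
Track B = 0, 13, 26, 39: adding 13 each time.
Term 9 comes from track A (its 5th entry): -65.
Position 10 falls in track B as its term 5, giving 52.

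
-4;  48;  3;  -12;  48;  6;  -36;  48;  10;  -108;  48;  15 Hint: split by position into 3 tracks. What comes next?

-324

Split by position mod 3 into 3 tracks.
Track A: -4, -12, -36, -108 — multiplying by 3 each time.
Track B: 48, 48, 48, 48 — constant 48.
Track C: 3, 6, 10, 15 — triangular numbers n(n+1)/2 for n = 2, 3, ….
Position 13 falls in track A as its term 5, giving -324.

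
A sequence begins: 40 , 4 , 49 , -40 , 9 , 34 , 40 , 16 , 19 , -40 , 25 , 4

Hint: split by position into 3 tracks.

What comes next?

The terms cycle through 3 interleaved subsequences.
Track A: 40, -40, 40, -40 (alternating ±40).
Track B: 4, 9, 16, 25 (consecutive squares n² from n = 2).
Track C: 49, 34, 19, 4 (linear: a_n = 64 − 15·n).
The 13th slot belongs to track A; its 5th term is 40.

40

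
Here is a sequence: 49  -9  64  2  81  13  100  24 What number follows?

121

Odd-indexed and even-indexed terms follow separate rules.
Track A: 49, 64, 81, 100. Perfect squares starting at 7².
Track B: -9, 2, 13, 24. Arithmetic with common difference +11.
Term 9 comes from track A (its 5th entry): 121.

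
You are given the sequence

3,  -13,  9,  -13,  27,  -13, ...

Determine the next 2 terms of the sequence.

81, -13

Odd-indexed and even-indexed terms follow separate rules.
Subsequence A is 3, 9, 27, which is powers of 3.
Subsequence B is -13, -13, -13, which is constant -13.
Position 7 falls in subsequence A as its term 4, giving 81.
Term 8 comes from subsequence B (its 4th entry): -13.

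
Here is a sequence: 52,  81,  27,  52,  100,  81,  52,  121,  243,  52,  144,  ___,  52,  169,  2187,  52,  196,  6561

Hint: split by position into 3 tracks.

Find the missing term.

Split by position mod 3: positions 1, 4, 7, … form one track, and each other residue class forms its own.
Track A is 52, 52, 52, 52, 52, 52, which is constant 52.
Track B is 81, 100, 121, 144, 169, 196, which is consecutive squares n² from n = 9.
Track C is 27, 81, 243, ?, 2187, 6561, which is powers 3^3, 3^4, 3^5, ….
So the missing entry in track C is 729.

729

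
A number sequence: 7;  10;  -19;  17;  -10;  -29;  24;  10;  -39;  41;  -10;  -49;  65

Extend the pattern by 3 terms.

10, -59, 106

Taking every 3rd term gives 3 separate tracks.
Track A: 7, 17, 24, 41, 65. Fibonacci-style (each term is the sum of the two before it).
Track B: 10, -10, 10, -10. Oscillating between 10 and -10.
Track C: -19, -29, -39, -49. Linear: a_n = -9 − 10·n.
Term 14 comes from track B (its 5th entry): 10.
Position 15 → track C, term 5 = -59.
Position 16 falls in track A as its term 6, giving 106.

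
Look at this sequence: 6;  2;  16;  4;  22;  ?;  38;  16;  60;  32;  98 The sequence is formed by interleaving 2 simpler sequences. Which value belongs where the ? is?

8

Odd-indexed and even-indexed terms follow separate rules.
Track A = 6, 16, 22, 38, 60, 98: each term equals the sum of the previous two.
Track B = 2, 4, ?, 16, 32: powers of 2.
Filling track B at index 3 by its rule yields 8.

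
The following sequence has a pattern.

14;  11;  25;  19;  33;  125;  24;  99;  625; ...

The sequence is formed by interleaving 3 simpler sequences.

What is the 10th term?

29

The terms cycle through 3 interleaved subsequences.
Track A = 14, 19, 24: arithmetic, step +5.
Track B = 11, 33, 99: a geometric progression (common ratio 3).
Track C = 25, 125, 625: successive powers of 5.
Position 10 falls in track A as its term 4, giving 29.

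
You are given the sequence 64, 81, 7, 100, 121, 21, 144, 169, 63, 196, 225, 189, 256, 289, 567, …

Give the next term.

324

Positions follow the repeating pattern AAB; grouping by letter gives 2 tracks.
Track A = 64, 81, 100, 121, 144, 169, 196, 225, 256, 289: perfect squares starting at 8².
Track B = 7, 21, 63, 189, 567: multiplying by 3 each time.
Position 16 falls in track A as its term 11, giving 324.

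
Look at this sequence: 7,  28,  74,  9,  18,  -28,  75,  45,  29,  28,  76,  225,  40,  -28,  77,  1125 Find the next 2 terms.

Split by position mod 4: positions 1, 5, 9, … form one track, and each other residue class forms its own.
Subsequence A = 7, 18, 29, 40: arithmetic, step +11.
Subsequence B = 28, -28, 28, -28: alternating ±28.
Subsequence C = 74, 75, 76, 77: arithmetic with common difference +1.
Subsequence D = 9, 45, 225, 1125: geometric, ×5 each step.
Term 17 comes from subsequence A (its 5th entry): 51.
Position 18 falls in subsequence B as its term 5, giving 28.

51, 28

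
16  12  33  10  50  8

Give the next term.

Odd-indexed and even-indexed terms follow separate rules.
Track A: 16, 33, 50 — arithmetic with common difference +17.
Track B: 12, 10, 8 — linear: a_n = 14 − 2·n.
Position 7 → track A, term 4 = 67.

67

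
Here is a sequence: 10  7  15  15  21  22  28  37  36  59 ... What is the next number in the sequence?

45

Taking every 2nd term gives 2 separate tracks.
Track A: 10, 15, 21, 28, 36 (the triangular numbers T_4, T_5, …).
Track B: 7, 15, 22, 37, 59 (each term equals the sum of the previous two).
Position 11 falls in track A as its term 6, giving 45.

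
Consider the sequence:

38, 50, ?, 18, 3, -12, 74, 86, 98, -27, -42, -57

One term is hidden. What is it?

62

Positions follow the repeating pattern AAABBB; grouping by letter gives 2 tracks.
Stream A = 38, 50, ?, 74, 86, 98: arithmetic, step +12.
Stream B = 18, 3, -12, -27, -42, -57: linear: a_n = 33 − 15·n.
The gap is stream A's term 3; the rule gives 62.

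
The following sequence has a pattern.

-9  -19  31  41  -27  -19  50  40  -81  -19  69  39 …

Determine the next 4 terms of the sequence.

-243, -19, 88, 38

Split by position mod 4 into 4 tracks.
Stream A = -9, -27, -81: a geometric progression (common ratio 3).
Stream B = -19, -19, -19: constant -19.
Stream C = 31, 50, 69: arithmetic with common difference +19.
Stream D = 41, 40, 39: linear: a_n = 42 − n.
Position 13 → stream A, term 4 = -243.
Position 14 → stream B, term 4 = -19.
Position 15 falls in stream C as its term 4, giving 88.
Term 16 comes from stream D (its 4th entry): 38.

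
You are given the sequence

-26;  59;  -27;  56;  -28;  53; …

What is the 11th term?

Taking every 2nd term gives 2 separate tracks.
Track A is -26, -27, -28, which is arithmetic with common difference −1.
Track B is 59, 56, 53, which is linear: a_n = 62 − 3·n.
Position 11 falls in track A as its term 6, giving -31.

-31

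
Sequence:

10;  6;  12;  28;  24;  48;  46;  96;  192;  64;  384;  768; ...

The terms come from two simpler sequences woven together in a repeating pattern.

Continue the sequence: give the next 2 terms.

82, 1536

The slot pattern repeats as ABB (period 3), so there are 2 interleaved tracks.
Track A: 10, 28, 46, 64. Adding 18 each time.
Track B: 6, 12, 24, 48, 96, 192, 384, 768. Geometric, ×2 each step.
Term 13 comes from track A (its 5th entry): 82.
Term 14 comes from track B (its 9th entry): 1536.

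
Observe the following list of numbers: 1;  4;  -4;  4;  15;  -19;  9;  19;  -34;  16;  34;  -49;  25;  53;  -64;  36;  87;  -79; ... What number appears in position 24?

Split by position mod 3: positions 1, 4, 7, … form one track, and each other residue class forms its own.
Subsequence A: 1, 4, 9, 16, 25, 36 (consecutive squares n² from n = 1).
Subsequence B: 4, 15, 19, 34, 53, 87 (Fibonacci-style (each term is the sum of the two before it)).
Subsequence C: -4, -19, -34, -49, -64, -79 (arithmetic, step −15).
Position 24 → subsequence C, term 8 = -109.

-109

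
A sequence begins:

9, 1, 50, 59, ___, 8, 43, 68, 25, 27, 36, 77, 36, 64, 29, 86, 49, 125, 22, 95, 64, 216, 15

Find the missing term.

The terms cycle through 4 interleaved subsequences.
Track A = 9, ?, 25, 36, 49, 64: the squares 3², 4², 5², ….
Track B = 1, 8, 27, 64, 125, 216: consecutive cubes n³ from n = 1.
Track C = 50, 43, 36, 29, 22, 15: arithmetic with common difference −7.
Track D = 59, 68, 77, 86, 95: adding 9 each time.
So the missing entry in track A is 16.

16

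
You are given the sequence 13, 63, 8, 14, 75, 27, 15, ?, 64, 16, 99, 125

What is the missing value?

87

Split by position mod 3: positions 1, 4, 7, … form one track, and each other residue class forms its own.
Subsequence A: 13, 14, 15, 16 (linear: a_n = 12 + n).
Subsequence B: 63, 75, ?, 99 (arithmetic, step +12).
Subsequence C: 8, 27, 64, 125 (consecutive cubes n³ from n = 2).
Filling subsequence B at index 3 by its rule yields 87.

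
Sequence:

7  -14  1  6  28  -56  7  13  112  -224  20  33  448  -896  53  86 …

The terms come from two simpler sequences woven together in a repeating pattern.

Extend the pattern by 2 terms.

Reading positions in blocks of 4 reveals the pattern AABB — 2 tracks woven together.
Stream A: 7, -14, 28, -56, 112, -224, 448, -896 — geometric, ×-2 each step.
Stream B: 1, 6, 7, 13, 20, 33, 53, 86 — each term equals the sum of the previous two.
Term 17 comes from stream A (its 9th entry): 1792.
Position 18 → stream A, term 10 = -3584.

1792, -3584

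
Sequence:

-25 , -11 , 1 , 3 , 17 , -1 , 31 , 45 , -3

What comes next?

59

The slot pattern repeats as AAB (period 3), so there are 2 interleaved tracks.
Track A: -25, -11, 3, 17, 31, 45 (linear: a_n = -39 + 14·n).
Track B: 1, -1, -3 (subtracting 2 each time).
Position 10 falls in track A as its term 7, giving 59.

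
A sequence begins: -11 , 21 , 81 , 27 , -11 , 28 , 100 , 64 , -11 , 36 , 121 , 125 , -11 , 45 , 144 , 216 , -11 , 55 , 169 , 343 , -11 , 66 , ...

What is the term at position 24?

512

Split by position mod 4 into 4 tracks.
Stream A is -11, -11, -11, -11, -11, -11, which is the constant sequence -11.
Stream B is 21, 28, 36, 45, 55, 66, which is triangular numbers n(n+1)/2 for n = 6, 7, ….
Stream C is 81, 100, 121, 144, 169, which is consecutive squares n² from n = 9.
Stream D is 27, 64, 125, 216, 343, which is the cubes 3³, 4³, 5³, ….
Position 24 falls in stream D as its term 6, giving 512.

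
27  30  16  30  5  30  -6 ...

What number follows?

30

Taking every 2nd term gives 2 separate tracks.
Track A: 27, 16, 5, -6 — arithmetic with common difference −11.
Track B: 30, 30, 30 — always 30.
Term 8 comes from track B (its 4th entry): 30.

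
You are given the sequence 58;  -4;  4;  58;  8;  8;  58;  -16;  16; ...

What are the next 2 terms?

Taking every 3rd term gives 3 separate tracks.
Subsequence A: 58, 58, 58. Constant 58.
Subsequence B: -4, 8, -16. Multiplying by -2 each time.
Subsequence C: 4, 8, 16. Powers 2^2, 2^3, 2^4, ….
Position 10 → subsequence A, term 4 = 58.
Term 11 comes from subsequence B (its 4th entry): 32.

58, 32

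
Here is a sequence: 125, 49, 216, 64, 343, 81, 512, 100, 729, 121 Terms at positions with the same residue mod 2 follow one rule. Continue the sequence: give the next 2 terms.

1000, 144

Taking every 2nd term gives 2 separate tracks.
Track A is 125, 216, 343, 512, 729, which is consecutive cubes n³ from n = 5.
Track B is 49, 64, 81, 100, 121, which is the squares 7², 8², 9², ….
Position 11 falls in track A as its term 6, giving 1000.
Position 12 → track B, term 6 = 144.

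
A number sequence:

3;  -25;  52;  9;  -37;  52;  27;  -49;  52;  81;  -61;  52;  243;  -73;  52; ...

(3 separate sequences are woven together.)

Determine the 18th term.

Read the sequence 3 terms at a time; column i is its own pattern.
Track A = 3, 9, 27, 81, 243: multiplying by 3 each time.
Track B = -25, -37, -49, -61, -73: arithmetic with common difference −12.
Track C = 52, 52, 52, 52, 52: always 52.
Position 18 falls in track C as its term 6, giving 52.

52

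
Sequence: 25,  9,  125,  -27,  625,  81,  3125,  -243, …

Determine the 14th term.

The terms cycle through 2 interleaved subsequences.
Track A: 25, 125, 625, 3125. Powers of 5.
Track B: 9, -27, 81, -243. A geometric progression (common ratio -3).
Term 14 comes from track B (its 7th entry): 6561.

6561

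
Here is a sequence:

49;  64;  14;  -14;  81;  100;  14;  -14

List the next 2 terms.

Reading positions in blocks of 4 reveals the pattern AABB — 2 tracks woven together.
Stream A = 49, 64, 81, 100: consecutive squares n² from n = 7.
Stream B = 14, -14, 14, -14: alternating ±14.
Position 9 falls in stream A as its term 5, giving 121.
Term 10 comes from stream A (its 6th entry): 144.

121, 144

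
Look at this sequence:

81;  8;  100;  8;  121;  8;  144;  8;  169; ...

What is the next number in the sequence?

The terms cycle through 2 interleaved subsequences.
Stream A: 81, 100, 121, 144, 169 — consecutive squares n² from n = 9.
Stream B: 8, 8, 8, 8 — the constant sequence 8.
Position 10 falls in stream B as its term 5, giving 8.

8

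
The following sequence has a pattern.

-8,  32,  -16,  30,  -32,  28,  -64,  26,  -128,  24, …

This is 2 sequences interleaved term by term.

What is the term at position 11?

Odd-indexed and even-indexed terms follow separate rules.
Track A: -8, -16, -32, -64, -128 — a geometric progression (common ratio 2).
Track B: 32, 30, 28, 26, 24 — subtracting 2 each time.
Position 11 → track A, term 6 = -256.

-256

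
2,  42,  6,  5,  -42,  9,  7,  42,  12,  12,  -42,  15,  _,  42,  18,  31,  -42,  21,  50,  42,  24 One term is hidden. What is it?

19

The terms cycle through 3 interleaved subsequences.
Track A: 2, 5, 7, 12, ?, 31, 50 — each term equals the sum of the previous two.
Track B: 42, -42, 42, -42, 42, -42, 42 — alternating ±42.
Track C: 6, 9, 12, 15, 18, 21, 24 — linear: a_n = 3 + 3·n.
The gap is track A's term 5; the rule gives 19.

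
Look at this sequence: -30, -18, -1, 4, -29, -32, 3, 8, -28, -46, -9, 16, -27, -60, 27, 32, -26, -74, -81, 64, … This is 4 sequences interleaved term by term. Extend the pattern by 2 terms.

Taking every 4th term gives 4 separate tracks.
Subsequence A: -30, -29, -28, -27, -26. Arithmetic, step +1.
Subsequence B: -18, -32, -46, -60, -74. Arithmetic, step −14.
Subsequence C: -1, 3, -9, 27, -81. Geometric with ratio -3.
Subsequence D: 4, 8, 16, 32, 64. Successive powers of 2.
The 21st slot belongs to subsequence A; its 6th term is -25.
The 22nd slot belongs to subsequence B; its 6th term is -88.

-25, -88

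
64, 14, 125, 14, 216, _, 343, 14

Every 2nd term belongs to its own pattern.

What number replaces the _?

Positions 1, 3, 5, … form one subsequence and positions 2, 4, 6, … form another.
Stream A: 64, 125, 216, 343 (consecutive cubes n³ from n = 4).
Stream B: 14, 14, ?, 14 (constant 14).
So the missing entry in stream B is 14.

14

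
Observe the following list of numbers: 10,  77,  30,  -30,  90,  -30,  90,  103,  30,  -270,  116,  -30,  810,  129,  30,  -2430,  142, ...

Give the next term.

Read the sequence 3 terms at a time; column i is its own pattern.
Subsequence A = 10, -30, 90, -270, 810, -2430: geometric with ratio -3.
Subsequence B = 77, 90, 103, 116, 129, 142: arithmetic, step +13.
Subsequence C = 30, -30, 30, -30, 30: the oscillation 30·(−1)^(n+1).
The 18th slot belongs to subsequence C; its 6th term is -30.

-30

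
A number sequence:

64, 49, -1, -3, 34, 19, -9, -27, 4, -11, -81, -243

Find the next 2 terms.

-26, -41

Reading positions in blocks of 4 reveals the pattern AABB — 2 tracks woven together.
Track A: 64, 49, 34, 19, 4, -11 — arithmetic with common difference −15.
Track B: -1, -3, -9, -27, -81, -243 — a geometric progression (common ratio 3).
Position 13 falls in track A as its term 7, giving -26.
Term 14 comes from track A (its 8th entry): -41.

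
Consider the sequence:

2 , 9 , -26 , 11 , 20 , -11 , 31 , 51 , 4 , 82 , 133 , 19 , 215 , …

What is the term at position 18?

49

The slot pattern repeats as AAB (period 3), so there are 2 interleaved tracks.
Stream A is 2, 9, 11, 20, 31, 51, 82, 133, 215, which is each term equals the sum of the previous two.
Stream B is -26, -11, 4, 19, which is arithmetic with common difference +15.
Term 18 comes from stream B (its 6th entry): 49.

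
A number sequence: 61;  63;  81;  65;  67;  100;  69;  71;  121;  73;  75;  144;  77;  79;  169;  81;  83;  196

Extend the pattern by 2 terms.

Reading positions in blocks of 3 reveals the pattern AAB — 2 tracks woven together.
Track A: 61, 63, 65, 67, 69, 71, 73, 75, 77, 79, 81, 83 — adding 2 each time.
Track B: 81, 100, 121, 144, 169, 196 — perfect squares starting at 9².
Position 19 → track A, term 13 = 85.
Position 20 falls in track A as its term 14, giving 87.

85, 87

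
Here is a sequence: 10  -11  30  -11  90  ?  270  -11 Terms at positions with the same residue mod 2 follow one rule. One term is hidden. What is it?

-11

Odd-indexed and even-indexed terms follow separate rules.
Track A: 10, 30, 90, 270 (geometric with ratio 3).
Track B: -11, -11, ?, -11 (the constant sequence -11).
So the missing entry in track B is -11.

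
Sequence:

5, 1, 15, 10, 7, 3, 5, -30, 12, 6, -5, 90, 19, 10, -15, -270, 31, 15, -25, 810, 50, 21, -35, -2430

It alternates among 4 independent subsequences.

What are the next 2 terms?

Taking every 4th term gives 4 separate tracks.
Track A = 5, 7, 12, 19, 31, 50: each term equals the sum of the previous two.
Track B = 1, 3, 6, 10, 15, 21: the triangular numbers T_1, T_2, ….
Track C = 15, 5, -5, -15, -25, -35: subtracting 10 each time.
Track D = 10, -30, 90, -270, 810, -2430: multiplying by -3 each time.
Position 25 falls in track A as its term 7, giving 81.
The 26th slot belongs to track B; its 7th term is 28.

81, 28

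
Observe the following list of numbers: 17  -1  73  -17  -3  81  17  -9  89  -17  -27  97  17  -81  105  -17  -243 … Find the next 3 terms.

Split by position mod 3: positions 1, 4, 7, … form one track, and each other residue class forms its own.
Stream A = 17, -17, 17, -17, 17, -17: oscillating between 17 and -17.
Stream B = -1, -3, -9, -27, -81, -243: multiplying by 3 each time.
Stream C = 73, 81, 89, 97, 105: arithmetic with common difference +8.
Position 18 → stream C, term 6 = 113.
Term 19 comes from stream A (its 7th entry): 17.
Position 20 → stream B, term 7 = -729.

113, 17, -729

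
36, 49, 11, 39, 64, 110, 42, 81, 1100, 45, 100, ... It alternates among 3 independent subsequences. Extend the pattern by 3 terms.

Split by position mod 3: positions 1, 4, 7, … form one track, and each other residue class forms its own.
Track A = 36, 39, 42, 45: linear: a_n = 33 + 3·n.
Track B = 49, 64, 81, 100: perfect squares starting at 7².
Track C = 11, 110, 1100: a geometric progression (common ratio 10).
Position 12 falls in track C as its term 4, giving 11000.
Position 13 → track A, term 5 = 48.
Position 14 falls in track B as its term 5, giving 121.

11000, 48, 121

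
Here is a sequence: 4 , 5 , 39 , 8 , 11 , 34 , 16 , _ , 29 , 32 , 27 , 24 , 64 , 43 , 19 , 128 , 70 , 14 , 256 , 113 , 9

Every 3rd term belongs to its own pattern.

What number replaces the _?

16

Split by position mod 3: positions 1, 4, 7, … form one track, and each other residue class forms its own.
Track A = 4, 8, 16, 32, 64, 128, 256: powers 2^2, 2^3, 2^4, ….
Track B = 5, 11, ?, 27, 43, 70, 113: Fibonacci-style (each term is the sum of the two before it).
Track C = 39, 34, 29, 24, 19, 14, 9: linear: a_n = 44 − 5·n.
Track B's pattern makes the blank 16.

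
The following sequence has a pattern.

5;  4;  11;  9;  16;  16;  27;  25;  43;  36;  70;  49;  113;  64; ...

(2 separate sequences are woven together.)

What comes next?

183

Odd-indexed and even-indexed terms follow separate rules.
Track A: 5, 11, 16, 27, 43, 70, 113 (each term equals the sum of the previous two).
Track B: 4, 9, 16, 25, 36, 49, 64 (the squares 2², 3², 4², …).
The 15th slot belongs to track A; its 8th term is 183.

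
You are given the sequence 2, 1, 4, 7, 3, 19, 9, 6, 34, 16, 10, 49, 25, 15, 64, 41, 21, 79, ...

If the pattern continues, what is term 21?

Taking every 3rd term gives 3 separate tracks.
Track A: 2, 7, 9, 16, 25, 41 (a Fibonacci-like recurrence a_n = a_{n-1} + a_{n-2}).
Track B: 1, 3, 6, 10, 15, 21 (triangular numbers starting at T_1).
Track C: 4, 19, 34, 49, 64, 79 (linear: a_n = -11 + 15·n).
Position 21 falls in track C as its term 7, giving 94.

94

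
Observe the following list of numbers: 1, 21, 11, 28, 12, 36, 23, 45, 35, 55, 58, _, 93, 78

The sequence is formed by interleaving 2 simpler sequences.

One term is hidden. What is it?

Positions 1, 3, 5, … form one subsequence and positions 2, 4, 6, … form another.
Subsequence A: 1, 11, 12, 23, 35, 58, 93 (Fibonacci-style (each term is the sum of the two before it)).
Subsequence B: 21, 28, 36, 45, 55, ?, 78 (the triangular numbers T_6, T_7, …).
So the missing entry in subsequence B is 66.

66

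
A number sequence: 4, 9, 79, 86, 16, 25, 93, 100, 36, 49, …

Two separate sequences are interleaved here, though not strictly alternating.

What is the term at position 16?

Positions follow the repeating pattern AABB; grouping by letter gives 2 tracks.
Stream A: 4, 9, 16, 25, 36, 49. Perfect squares starting at 2².
Stream B: 79, 86, 93, 100. Arithmetic with common difference +7.
Term 16 comes from stream B (its 8th entry): 128.

128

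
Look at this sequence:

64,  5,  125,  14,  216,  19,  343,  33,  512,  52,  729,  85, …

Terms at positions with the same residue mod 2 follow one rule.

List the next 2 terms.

Odd-indexed and even-indexed terms follow separate rules.
Stream A = 64, 125, 216, 343, 512, 729: consecutive cubes n³ from n = 4.
Stream B = 5, 14, 19, 33, 52, 85: a Fibonacci-like recurrence a_n = a_{n-1} + a_{n-2}.
Position 13 falls in stream A as its term 7, giving 1000.
Position 14 → stream B, term 7 = 137.

1000, 137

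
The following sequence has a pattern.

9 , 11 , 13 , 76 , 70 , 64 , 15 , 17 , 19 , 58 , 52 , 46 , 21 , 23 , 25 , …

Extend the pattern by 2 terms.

40, 34

The slot pattern repeats as AAABBB (period 6), so there are 2 interleaved tracks.
Subsequence A: 9, 11, 13, 15, 17, 19, 21, 23, 25. Arithmetic with common difference +2.
Subsequence B: 76, 70, 64, 58, 52, 46. Arithmetic, step −6.
Term 16 comes from subsequence B (its 7th entry): 40.
The 17th slot belongs to subsequence B; its 8th term is 34.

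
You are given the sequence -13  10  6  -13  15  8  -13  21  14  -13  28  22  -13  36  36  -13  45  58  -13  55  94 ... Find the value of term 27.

246

Read the sequence 3 terms at a time; column i is its own pattern.
Subsequence A: -13, -13, -13, -13, -13, -13, -13 — constant -13.
Subsequence B: 10, 15, 21, 28, 36, 45, 55 — triangular numbers starting at T_4.
Subsequence C: 6, 8, 14, 22, 36, 58, 94 — each term equals the sum of the previous two.
Position 27 → subsequence C, term 9 = 246.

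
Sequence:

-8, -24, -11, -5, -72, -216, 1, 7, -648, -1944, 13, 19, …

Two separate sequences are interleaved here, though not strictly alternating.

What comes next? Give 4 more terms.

-5832, -17496, 25, 31

Positions follow the repeating pattern AABB; grouping by letter gives 2 tracks.
Track A: -8, -24, -72, -216, -648, -1944. Geometric, ×3 each step.
Track B: -11, -5, 1, 7, 13, 19. Arithmetic, step +6.
Term 13 comes from track A (its 7th entry): -5832.
Position 14 → track A, term 8 = -17496.
The 15th slot belongs to track B; its 7th term is 25.
Position 16 → track B, term 8 = 31.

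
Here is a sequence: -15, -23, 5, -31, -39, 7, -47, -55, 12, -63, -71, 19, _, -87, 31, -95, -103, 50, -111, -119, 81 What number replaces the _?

Positions follow the repeating pattern AAB; grouping by letter gives 2 tracks.
Stream A = -15, -23, -31, -39, -47, -55, -63, -71, ?, -87, -95, -103, -111, -119: arithmetic with common difference −8.
Stream B = 5, 7, 12, 19, 31, 50, 81: each term equals the sum of the previous two.
Stream A's pattern makes the blank -79.

-79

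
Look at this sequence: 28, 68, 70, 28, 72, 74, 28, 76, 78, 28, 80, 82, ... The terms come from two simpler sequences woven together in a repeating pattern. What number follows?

28

Reading positions in blocks of 3 reveals the pattern ABB — 2 tracks woven together.
Stream A: 28, 28, 28, 28 — the constant sequence 28.
Stream B: 68, 70, 72, 74, 76, 78, 80, 82 — arithmetic, step +2.
Term 13 comes from stream A (its 5th entry): 28.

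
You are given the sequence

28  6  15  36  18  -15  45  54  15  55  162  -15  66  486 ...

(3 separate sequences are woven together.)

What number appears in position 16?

78

Taking every 3rd term gives 3 separate tracks.
Stream A: 28, 36, 45, 55, 66 (triangular numbers starting at T_7).
Stream B: 6, 18, 54, 162, 486 (geometric with ratio 3).
Stream C: 15, -15, 15, -15 (the oscillation 15·(−1)^(n+1)).
Position 16 → stream A, term 6 = 78.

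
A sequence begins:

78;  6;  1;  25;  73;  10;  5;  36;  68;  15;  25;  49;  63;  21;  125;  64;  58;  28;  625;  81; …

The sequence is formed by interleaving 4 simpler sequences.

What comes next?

53

Split by position mod 4 into 4 tracks.
Track A: 78, 73, 68, 63, 58 (arithmetic with common difference −5).
Track B: 6, 10, 15, 21, 28 (triangular numbers starting at T_3).
Track C: 1, 5, 25, 125, 625 (a geometric progression (common ratio 5)).
Track D: 25, 36, 49, 64, 81 (the squares 5², 6², 7², …).
Term 21 comes from track A (its 6th entry): 53.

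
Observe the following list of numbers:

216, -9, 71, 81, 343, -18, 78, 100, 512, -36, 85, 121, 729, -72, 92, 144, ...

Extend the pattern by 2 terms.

1000, -144

Split by position mod 4 into 4 tracks.
Subsequence A is 216, 343, 512, 729, which is consecutive cubes n³ from n = 6.
Subsequence B is -9, -18, -36, -72, which is a geometric progression (common ratio 2).
Subsequence C is 71, 78, 85, 92, which is adding 7 each time.
Subsequence D is 81, 100, 121, 144, which is the squares 9², 10², 11², ….
Position 17 → subsequence A, term 5 = 1000.
Position 18 → subsequence B, term 5 = -144.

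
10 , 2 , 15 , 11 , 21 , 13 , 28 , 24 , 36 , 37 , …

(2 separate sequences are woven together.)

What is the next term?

The terms cycle through 2 interleaved subsequences.
Stream A: 10, 15, 21, 28, 36. Triangular numbers n(n+1)/2 for n = 4, 5, ….
Stream B: 2, 11, 13, 24, 37. A Fibonacci-like recurrence a_n = a_{n-1} + a_{n-2}.
Position 11 → stream A, term 6 = 45.

45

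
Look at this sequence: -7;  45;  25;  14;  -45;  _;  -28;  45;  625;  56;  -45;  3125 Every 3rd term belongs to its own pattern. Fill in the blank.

The terms cycle through 3 interleaved subsequences.
Subsequence A is -7, 14, -28, 56, which is multiplying by -2 each time.
Subsequence B is 45, -45, 45, -45, which is alternating ±45.
Subsequence C is 25, ?, 625, 3125, which is powers 5^2, 5^3, 5^4, ….
Filling subsequence C at index 2 by its rule yields 125.

125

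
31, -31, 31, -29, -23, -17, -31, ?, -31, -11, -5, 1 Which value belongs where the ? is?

31

The slot pattern repeats as AAABBB (period 6), so there are 2 interleaved tracks.
Track A: 31, -31, 31, -31, ?, -31 — alternating ±31.
Track B: -29, -23, -17, -11, -5, 1 — arithmetic, step +6.
Filling track A at index 5 by its rule yields 31.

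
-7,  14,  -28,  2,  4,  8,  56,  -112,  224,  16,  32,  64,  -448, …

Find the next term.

896

Reading positions in blocks of 6 reveals the pattern AAABBB — 2 tracks woven together.
Stream A = -7, 14, -28, 56, -112, 224, -448: geometric, ×-2 each step.
Stream B = 2, 4, 8, 16, 32, 64: powers of 2.
Position 14 → stream A, term 8 = 896.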